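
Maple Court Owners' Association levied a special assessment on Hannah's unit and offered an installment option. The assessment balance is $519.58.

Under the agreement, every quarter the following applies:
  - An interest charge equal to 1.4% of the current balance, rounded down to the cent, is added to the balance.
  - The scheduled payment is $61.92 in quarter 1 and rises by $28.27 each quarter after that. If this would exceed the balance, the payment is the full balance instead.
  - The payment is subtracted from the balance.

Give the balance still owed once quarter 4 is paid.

$125.13

Quarter 1: $519.58 +$7.27 interest = $526.85; pay $61.92 → $464.93
Quarter 2: $464.93 +$6.50 interest = $471.43; pay $90.19 → $381.24
Quarter 3: $381.24 +$5.33 interest = $386.57; pay $118.46 → $268.11
Quarter 4: $268.11 +$3.75 interest = $271.86; pay $146.73 → $125.13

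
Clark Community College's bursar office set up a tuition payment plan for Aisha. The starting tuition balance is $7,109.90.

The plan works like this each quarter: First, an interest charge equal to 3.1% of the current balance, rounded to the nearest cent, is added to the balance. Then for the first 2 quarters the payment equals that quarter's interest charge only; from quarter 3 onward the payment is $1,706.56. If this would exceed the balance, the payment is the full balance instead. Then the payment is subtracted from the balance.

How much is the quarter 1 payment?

# | Opening | Interest | Payment | End bal
1 | $7,109.90 | $220.41 | $220.41 | $7,109.90

$220.41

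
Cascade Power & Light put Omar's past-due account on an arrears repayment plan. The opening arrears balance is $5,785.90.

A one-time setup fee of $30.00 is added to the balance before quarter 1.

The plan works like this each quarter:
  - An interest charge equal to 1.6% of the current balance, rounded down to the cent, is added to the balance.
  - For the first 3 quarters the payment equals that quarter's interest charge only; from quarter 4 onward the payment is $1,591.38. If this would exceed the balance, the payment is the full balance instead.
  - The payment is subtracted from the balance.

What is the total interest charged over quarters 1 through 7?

Quarter 1: $5,815.90 +$93.05 interest = $5,908.95; pay $93.05 → $5,815.90
Quarter 2: $5,815.90 +$93.05 interest = $5,908.95; pay $93.05 → $5,815.90
Quarter 3: $5,815.90 +$93.05 interest = $5,908.95; pay $93.05 → $5,815.90
Quarter 4: $5,815.90 +$93.05 interest = $5,908.95; pay $1,591.38 → $4,317.57
Quarter 5: $4,317.57 +$69.08 interest = $4,386.65; pay $1,591.38 → $2,795.27
Quarter 6: $2,795.27 +$44.72 interest = $2,839.99; pay $1,591.38 → $1,248.61
Quarter 7: $1,248.61 +$19.97 interest = $1,268.58; pay $1,268.58 → $0.00
Total interest: $93.05 + $93.05 + $93.05 + $93.05 + $69.08 + $44.72 + $19.97 = $505.97

$505.97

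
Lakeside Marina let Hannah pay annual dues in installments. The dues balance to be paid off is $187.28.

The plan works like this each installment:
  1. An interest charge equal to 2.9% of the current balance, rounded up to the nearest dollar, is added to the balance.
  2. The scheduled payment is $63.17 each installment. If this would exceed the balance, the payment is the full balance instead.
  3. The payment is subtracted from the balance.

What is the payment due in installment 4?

$11.77

# | Opening | Interest | Payment | End bal
1 | $187.28 | $6.00 | $63.17 | $130.11
2 | $130.11 | $4.00 | $63.17 | $70.94
3 | $70.94 | $3.00 | $63.17 | $10.77
4 | $10.77 | $1.00 | $11.77 | $0.00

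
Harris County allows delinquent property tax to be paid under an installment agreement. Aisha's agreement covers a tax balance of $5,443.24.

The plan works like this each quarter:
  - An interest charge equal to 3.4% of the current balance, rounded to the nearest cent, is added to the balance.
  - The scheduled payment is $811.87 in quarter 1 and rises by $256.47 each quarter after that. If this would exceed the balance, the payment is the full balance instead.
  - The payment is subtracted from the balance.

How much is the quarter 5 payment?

# | Opening | Interest | Payment | End bal
1 | $5,443.24 | $185.07 | $811.87 | $4,816.44
2 | $4,816.44 | $163.76 | $1,068.34 | $3,911.86
3 | $3,911.86 | $133.00 | $1,324.81 | $2,720.05
4 | $2,720.05 | $92.48 | $1,581.28 | $1,231.25
5 | $1,231.25 | $41.86 | $1,273.11 | $0.00

$1,273.11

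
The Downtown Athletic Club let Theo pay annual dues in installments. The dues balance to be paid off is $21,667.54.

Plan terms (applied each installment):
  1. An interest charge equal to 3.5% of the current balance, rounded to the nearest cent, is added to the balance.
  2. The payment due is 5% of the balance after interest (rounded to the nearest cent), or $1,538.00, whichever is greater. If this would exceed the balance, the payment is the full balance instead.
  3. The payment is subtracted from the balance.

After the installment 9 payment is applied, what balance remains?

Installment 1: $21,667.54 +$758.36 interest = $22,425.90; pay $1,538.00 → $20,887.90
Installment 2: $20,887.90 +$731.08 interest = $21,618.98; pay $1,538.00 → $20,080.98
Installment 3: $20,080.98 +$702.83 interest = $20,783.81; pay $1,538.00 → $19,245.81
Installment 4: $19,245.81 +$673.60 interest = $19,919.41; pay $1,538.00 → $18,381.41
Installment 5: $18,381.41 +$643.35 interest = $19,024.76; pay $1,538.00 → $17,486.76
Installment 6: $17,486.76 +$612.04 interest = $18,098.80; pay $1,538.00 → $16,560.80
Installment 7: $16,560.80 +$579.63 interest = $17,140.43; pay $1,538.00 → $15,602.43
Installment 8: $15,602.43 +$546.09 interest = $16,148.52; pay $1,538.00 → $14,610.52
Installment 9: $14,610.52 +$511.37 interest = $15,121.89; pay $1,538.00 → $13,583.89

$13,583.89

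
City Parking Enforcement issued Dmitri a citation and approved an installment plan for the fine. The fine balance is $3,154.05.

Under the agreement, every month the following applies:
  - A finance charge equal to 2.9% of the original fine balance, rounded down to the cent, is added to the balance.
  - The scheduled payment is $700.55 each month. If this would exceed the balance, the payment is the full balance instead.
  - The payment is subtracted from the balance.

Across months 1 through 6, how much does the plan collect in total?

Month 1: opening $3,154.05; interest $91.46 → $3,245.51; payment $700.55; balance $2,544.96
Month 2: opening $2,544.96; interest $91.46 → $2,636.42; payment $700.55; balance $1,935.87
Month 3: opening $1,935.87; interest $91.46 → $2,027.33; payment $700.55; balance $1,326.78
Month 4: opening $1,326.78; interest $91.46 → $1,418.24; payment $700.55; balance $717.69
Month 5: opening $717.69; interest $91.46 → $809.15; payment $700.55; balance $108.60
Month 6: opening $108.60; interest $91.46 → $200.06; payment $200.06; balance $0.00
Total paid: $3,702.81

$3,702.81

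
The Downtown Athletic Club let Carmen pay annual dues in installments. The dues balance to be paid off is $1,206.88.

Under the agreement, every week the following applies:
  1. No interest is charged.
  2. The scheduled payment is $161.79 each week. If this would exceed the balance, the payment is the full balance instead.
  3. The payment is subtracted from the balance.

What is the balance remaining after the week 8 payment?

Week 1: $1,206.88 − $161.79 → $1,045.09
Week 2: $1,045.09 − $161.79 → $883.30
Week 3: $883.30 − $161.79 → $721.51
Week 4: $721.51 − $161.79 → $559.72
Week 5: $559.72 − $161.79 → $397.93
Week 6: $397.93 − $161.79 → $236.14
Week 7: $236.14 − $161.79 → $74.35
Week 8: $74.35 − $74.35 → $0.00

$0.00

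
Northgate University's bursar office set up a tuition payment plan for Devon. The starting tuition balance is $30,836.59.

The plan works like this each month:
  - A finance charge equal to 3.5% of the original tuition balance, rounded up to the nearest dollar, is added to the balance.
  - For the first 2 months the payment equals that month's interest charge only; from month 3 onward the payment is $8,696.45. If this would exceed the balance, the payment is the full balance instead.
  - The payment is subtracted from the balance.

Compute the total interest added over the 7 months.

$7,560.00

Month 1: opening $30,836.59; interest $1,080.00 → $31,916.59; payment $1,080.00; balance $30,836.59
Month 2: opening $30,836.59; interest $1,080.00 → $31,916.59; payment $1,080.00; balance $30,836.59
Month 3: opening $30,836.59; interest $1,080.00 → $31,916.59; payment $8,696.45; balance $23,220.14
Month 4: opening $23,220.14; interest $1,080.00 → $24,300.14; payment $8,696.45; balance $15,603.69
Month 5: opening $15,603.69; interest $1,080.00 → $16,683.69; payment $8,696.45; balance $7,987.24
Month 6: opening $7,987.24; interest $1,080.00 → $9,067.24; payment $8,696.45; balance $370.79
Month 7: opening $370.79; interest $1,080.00 → $1,450.79; payment $1,450.79; balance $0.00
Total interest: $1,080.00 + $1,080.00 + $1,080.00 + $1,080.00 + $1,080.00 + $1,080.00 + $1,080.00 = $7,560.00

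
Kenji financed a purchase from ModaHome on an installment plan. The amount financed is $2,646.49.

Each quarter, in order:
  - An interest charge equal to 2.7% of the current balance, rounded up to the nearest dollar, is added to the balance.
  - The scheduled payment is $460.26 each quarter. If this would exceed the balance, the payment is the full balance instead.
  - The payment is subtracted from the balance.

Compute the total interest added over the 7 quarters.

Quarter 1: $2,646.49 +$72.00 interest = $2,718.49; pay $460.26 → $2,258.23
Quarter 2: $2,258.23 +$61.00 interest = $2,319.23; pay $460.26 → $1,858.97
Quarter 3: $1,858.97 +$51.00 interest = $1,909.97; pay $460.26 → $1,449.71
Quarter 4: $1,449.71 +$40.00 interest = $1,489.71; pay $460.26 → $1,029.45
Quarter 5: $1,029.45 +$28.00 interest = $1,057.45; pay $460.26 → $597.19
Quarter 6: $597.19 +$17.00 interest = $614.19; pay $460.26 → $153.93
Quarter 7: $153.93 +$5.00 interest = $158.93; pay $158.93 → $0.00
Total interest: $72.00 + $61.00 + $51.00 + $40.00 + $28.00 + $17.00 + $5.00 = $274.00

$274.00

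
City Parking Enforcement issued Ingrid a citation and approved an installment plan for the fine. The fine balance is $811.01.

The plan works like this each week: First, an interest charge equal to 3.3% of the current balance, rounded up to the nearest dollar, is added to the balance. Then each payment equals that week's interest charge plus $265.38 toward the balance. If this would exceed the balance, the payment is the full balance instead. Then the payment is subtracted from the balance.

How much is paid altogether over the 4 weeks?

Week 1: $811.01 +$27.00 interest = $838.01; pay $292.38 → $545.63
Week 2: $545.63 +$19.00 interest = $564.63; pay $284.38 → $280.25
Week 3: $280.25 +$10.00 interest = $290.25; pay $275.38 → $14.87
Week 4: $14.87 +$1.00 interest = $15.87; pay $15.87 → $0.00
Total paid: $868.01

$868.01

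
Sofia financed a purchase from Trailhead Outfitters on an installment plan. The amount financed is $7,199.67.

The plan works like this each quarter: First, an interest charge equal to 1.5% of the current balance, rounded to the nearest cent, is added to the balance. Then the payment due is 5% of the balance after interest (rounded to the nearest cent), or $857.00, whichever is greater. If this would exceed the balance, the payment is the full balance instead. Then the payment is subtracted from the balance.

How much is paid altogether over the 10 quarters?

Quarter 1: $7,199.67 +$108.00 interest = $7,307.67; pay $857.00 → $6,450.67
Quarter 2: $6,450.67 +$96.76 interest = $6,547.43; pay $857.00 → $5,690.43
Quarter 3: $5,690.43 +$85.36 interest = $5,775.79; pay $857.00 → $4,918.79
Quarter 4: $4,918.79 +$73.78 interest = $4,992.57; pay $857.00 → $4,135.57
Quarter 5: $4,135.57 +$62.03 interest = $4,197.60; pay $857.00 → $3,340.60
Quarter 6: $3,340.60 +$50.11 interest = $3,390.71; pay $857.00 → $2,533.71
Quarter 7: $2,533.71 +$38.01 interest = $2,571.72; pay $857.00 → $1,714.72
Quarter 8: $1,714.72 +$25.72 interest = $1,740.44; pay $857.00 → $883.44
Quarter 9: $883.44 +$13.25 interest = $896.69; pay $857.00 → $39.69
Quarter 10: $39.69 +$0.60 interest = $40.29; pay $40.29 → $0.00
Total paid: $7,753.29

$7,753.29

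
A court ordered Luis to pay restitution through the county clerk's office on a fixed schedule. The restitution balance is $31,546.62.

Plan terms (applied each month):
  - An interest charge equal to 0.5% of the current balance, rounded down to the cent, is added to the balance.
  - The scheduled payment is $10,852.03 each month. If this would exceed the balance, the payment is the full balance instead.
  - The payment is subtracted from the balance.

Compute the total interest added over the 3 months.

$312.51

Month 1: $31,546.62 +$157.73 interest = $31,704.35; pay $10,852.03 → $20,852.32
Month 2: $20,852.32 +$104.26 interest = $20,956.58; pay $10,852.03 → $10,104.55
Month 3: $10,104.55 +$50.52 interest = $10,155.07; pay $10,155.07 → $0.00
Total interest: $157.73 + $104.26 + $50.52 = $312.51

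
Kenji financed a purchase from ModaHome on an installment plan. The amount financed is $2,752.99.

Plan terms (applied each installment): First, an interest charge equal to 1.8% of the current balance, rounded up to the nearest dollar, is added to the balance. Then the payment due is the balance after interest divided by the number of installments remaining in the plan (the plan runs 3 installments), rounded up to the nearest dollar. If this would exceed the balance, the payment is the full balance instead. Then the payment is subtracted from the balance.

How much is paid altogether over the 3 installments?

Installment 1: opening $2,752.99; interest $50.00 → $2,802.99; payment $935.00; balance $1,867.99
Installment 2: opening $1,867.99; interest $34.00 → $1,901.99; payment $951.00; balance $950.99
Installment 3: opening $950.99; interest $18.00 → $968.99; payment $968.99; balance $0.00
Total paid: $2,854.99

$2,854.99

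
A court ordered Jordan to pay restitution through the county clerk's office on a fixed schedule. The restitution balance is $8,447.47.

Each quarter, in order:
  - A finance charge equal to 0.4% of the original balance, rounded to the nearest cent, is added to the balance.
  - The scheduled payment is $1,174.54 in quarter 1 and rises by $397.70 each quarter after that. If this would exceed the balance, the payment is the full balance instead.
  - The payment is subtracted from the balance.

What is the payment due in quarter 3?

Quarter 1: $8,447.47 +$33.79 interest = $8,481.26; pay $1,174.54 → $7,306.72
Quarter 2: $7,306.72 +$33.79 interest = $7,340.51; pay $1,572.24 → $5,768.27
Quarter 3: $5,768.27 +$33.79 interest = $5,802.06; pay $1,969.94 → $3,832.12

$1,969.94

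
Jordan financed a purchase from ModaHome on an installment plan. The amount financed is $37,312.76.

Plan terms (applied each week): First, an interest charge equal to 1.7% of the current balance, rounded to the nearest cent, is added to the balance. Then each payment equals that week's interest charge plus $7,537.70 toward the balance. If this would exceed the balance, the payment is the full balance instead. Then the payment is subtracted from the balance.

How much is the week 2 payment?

Week 1: opening $37,312.76; interest $634.32 → $37,947.08; payment $8,172.02; balance $29,775.06
Week 2: opening $29,775.06; interest $506.18 → $30,281.24; payment $8,043.88; balance $22,237.36

$8,043.88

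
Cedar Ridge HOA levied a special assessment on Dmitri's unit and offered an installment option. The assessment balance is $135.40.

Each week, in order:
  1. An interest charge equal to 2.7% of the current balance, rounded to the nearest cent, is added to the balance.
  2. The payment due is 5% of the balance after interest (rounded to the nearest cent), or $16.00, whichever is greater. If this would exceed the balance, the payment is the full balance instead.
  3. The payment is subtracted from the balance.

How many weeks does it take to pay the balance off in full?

10

# | Opening | Interest | Payment | End bal
1 | $135.40 | $3.66 | $16.00 | $123.06
2 | $123.06 | $3.32 | $16.00 | $110.38
3 | $110.38 | $2.98 | $16.00 | $97.36
4 | $97.36 | $2.63 | $16.00 | $83.99
5 | $83.99 | $2.27 | $16.00 | $70.26
6 | $70.26 | $1.90 | $16.00 | $56.16
7 | $56.16 | $1.52 | $16.00 | $41.68
8 | $41.68 | $1.13 | $16.00 | $26.81
9 | $26.81 | $0.72 | $16.00 | $11.53
10 | $11.53 | $0.31 | $11.84 | $0.00
Balance reaches $0.00 in week 10.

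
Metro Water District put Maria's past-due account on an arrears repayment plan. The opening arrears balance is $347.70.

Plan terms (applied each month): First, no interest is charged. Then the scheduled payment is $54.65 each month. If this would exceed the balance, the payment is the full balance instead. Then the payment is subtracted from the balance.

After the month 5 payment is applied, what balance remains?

$74.45

Month 1: opening $347.70; payment $54.65; balance $293.05
Month 2: opening $293.05; payment $54.65; balance $238.40
Month 3: opening $238.40; payment $54.65; balance $183.75
Month 4: opening $183.75; payment $54.65; balance $129.10
Month 5: opening $129.10; payment $54.65; balance $74.45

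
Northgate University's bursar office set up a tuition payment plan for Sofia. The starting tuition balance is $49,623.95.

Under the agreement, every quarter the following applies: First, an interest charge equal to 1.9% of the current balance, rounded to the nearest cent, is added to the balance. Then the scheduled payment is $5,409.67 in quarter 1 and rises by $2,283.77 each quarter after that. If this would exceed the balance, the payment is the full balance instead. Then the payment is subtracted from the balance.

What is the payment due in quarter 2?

$7,693.44

Quarter 1: opening $49,623.95; interest $942.86 → $50,566.81; payment $5,409.67; balance $45,157.14
Quarter 2: opening $45,157.14; interest $857.99 → $46,015.13; payment $7,693.44; balance $38,321.69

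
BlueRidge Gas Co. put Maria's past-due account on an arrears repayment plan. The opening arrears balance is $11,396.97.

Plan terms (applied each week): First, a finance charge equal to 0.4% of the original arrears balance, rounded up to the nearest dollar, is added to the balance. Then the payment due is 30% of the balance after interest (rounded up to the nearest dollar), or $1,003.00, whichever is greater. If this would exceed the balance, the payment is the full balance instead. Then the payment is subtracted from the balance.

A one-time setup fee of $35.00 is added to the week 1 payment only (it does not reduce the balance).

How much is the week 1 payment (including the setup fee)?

$3,468.00

Week 1: $11,396.97 +$46.00 interest = $11,442.97; pay $3,433.00 (+ $35.00 fee) → $8,009.97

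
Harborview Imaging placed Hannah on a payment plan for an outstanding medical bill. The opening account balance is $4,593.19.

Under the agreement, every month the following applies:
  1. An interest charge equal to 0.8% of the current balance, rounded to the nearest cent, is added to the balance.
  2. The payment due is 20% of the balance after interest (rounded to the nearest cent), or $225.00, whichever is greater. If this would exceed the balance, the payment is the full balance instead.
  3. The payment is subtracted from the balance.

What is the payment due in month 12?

# | Opening | Interest | Payment | End bal
1 | $4,593.19 | $36.75 | $925.99 | $3,703.95
2 | $3,703.95 | $29.63 | $746.72 | $2,986.86
3 | $2,986.86 | $23.89 | $602.15 | $2,408.60
4 | $2,408.60 | $19.27 | $485.57 | $1,942.30
5 | $1,942.30 | $15.54 | $391.57 | $1,566.27
6 | $1,566.27 | $12.53 | $315.76 | $1,263.04
7 | $1,263.04 | $10.10 | $254.63 | $1,018.51
8 | $1,018.51 | $8.15 | $225.00 | $801.66
9 | $801.66 | $6.41 | $225.00 | $583.07
10 | $583.07 | $4.66 | $225.00 | $362.73
11 | $362.73 | $2.90 | $225.00 | $140.63
12 | $140.63 | $1.13 | $141.76 | $0.00

$141.76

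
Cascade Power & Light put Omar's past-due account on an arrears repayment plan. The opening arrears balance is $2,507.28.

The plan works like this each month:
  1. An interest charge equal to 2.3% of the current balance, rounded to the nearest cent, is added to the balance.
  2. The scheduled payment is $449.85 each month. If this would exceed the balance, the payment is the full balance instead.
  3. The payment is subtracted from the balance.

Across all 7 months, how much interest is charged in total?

Month 1: opening $2,507.28; interest $57.67 → $2,564.95; payment $449.85; balance $2,115.10
Month 2: opening $2,115.10; interest $48.65 → $2,163.75; payment $449.85; balance $1,713.90
Month 3: opening $1,713.90; interest $39.42 → $1,753.32; payment $449.85; balance $1,303.47
Month 4: opening $1,303.47; interest $29.98 → $1,333.45; payment $449.85; balance $883.60
Month 5: opening $883.60; interest $20.32 → $903.92; payment $449.85; balance $454.07
Month 6: opening $454.07; interest $10.44 → $464.51; payment $449.85; balance $14.66
Month 7: opening $14.66; interest $0.34 → $15.00; payment $15.00; balance $0.00
Total interest: $57.67 + $48.65 + $39.42 + $29.98 + $20.32 + $10.44 + $0.34 = $206.82

$206.82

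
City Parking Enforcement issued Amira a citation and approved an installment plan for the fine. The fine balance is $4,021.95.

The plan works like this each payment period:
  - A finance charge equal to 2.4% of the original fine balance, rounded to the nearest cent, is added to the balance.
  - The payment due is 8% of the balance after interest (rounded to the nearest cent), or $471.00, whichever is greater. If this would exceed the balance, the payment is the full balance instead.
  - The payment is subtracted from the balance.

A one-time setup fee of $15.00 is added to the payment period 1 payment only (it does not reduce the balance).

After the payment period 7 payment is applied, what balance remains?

$1,400.66

Payment period 1: $4,021.95 +$96.53 interest = $4,118.48; pay $471.00 (+ $15.00 fee) → $3,647.48
Payment period 2: $3,647.48 +$96.53 interest = $3,744.01; pay $471.00 → $3,273.01
Payment period 3: $3,273.01 +$96.53 interest = $3,369.54; pay $471.00 → $2,898.54
Payment period 4: $2,898.54 +$96.53 interest = $2,995.07; pay $471.00 → $2,524.07
Payment period 5: $2,524.07 +$96.53 interest = $2,620.60; pay $471.00 → $2,149.60
Payment period 6: $2,149.60 +$96.53 interest = $2,246.13; pay $471.00 → $1,775.13
Payment period 7: $1,775.13 +$96.53 interest = $1,871.66; pay $471.00 → $1,400.66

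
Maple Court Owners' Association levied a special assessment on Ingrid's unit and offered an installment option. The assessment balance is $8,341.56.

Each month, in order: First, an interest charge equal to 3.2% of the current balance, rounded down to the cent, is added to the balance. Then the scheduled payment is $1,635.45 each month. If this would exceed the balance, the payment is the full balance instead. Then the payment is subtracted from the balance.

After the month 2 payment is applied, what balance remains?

# | Opening | Interest | Payment | End bal
1 | $8,341.56 | $266.92 | $1,635.45 | $6,973.03
2 | $6,973.03 | $223.13 | $1,635.45 | $5,560.71

$5,560.71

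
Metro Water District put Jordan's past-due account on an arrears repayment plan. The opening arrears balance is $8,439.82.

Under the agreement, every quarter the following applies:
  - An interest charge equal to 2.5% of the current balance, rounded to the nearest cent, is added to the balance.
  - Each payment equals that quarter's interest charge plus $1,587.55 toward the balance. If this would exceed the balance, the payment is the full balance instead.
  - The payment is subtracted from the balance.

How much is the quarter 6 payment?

Quarter 1: opening $8,439.82; interest $211.00 → $8,650.82; payment $1,798.55; balance $6,852.27
Quarter 2: opening $6,852.27; interest $171.31 → $7,023.58; payment $1,758.86; balance $5,264.72
Quarter 3: opening $5,264.72; interest $131.62 → $5,396.34; payment $1,719.17; balance $3,677.17
Quarter 4: opening $3,677.17; interest $91.93 → $3,769.10; payment $1,679.48; balance $2,089.62
Quarter 5: opening $2,089.62; interest $52.24 → $2,141.86; payment $1,639.79; balance $502.07
Quarter 6: opening $502.07; interest $12.55 → $514.62; payment $514.62; balance $0.00

$514.62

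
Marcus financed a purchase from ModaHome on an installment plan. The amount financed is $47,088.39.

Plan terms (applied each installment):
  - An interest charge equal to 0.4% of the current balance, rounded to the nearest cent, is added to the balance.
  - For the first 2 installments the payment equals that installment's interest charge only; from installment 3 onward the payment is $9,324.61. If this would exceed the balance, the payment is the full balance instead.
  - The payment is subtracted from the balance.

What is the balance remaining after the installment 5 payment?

Installment 1: $47,088.39 +$188.35 interest = $47,276.74; pay $188.35 → $47,088.39
Installment 2: $47,088.39 +$188.35 interest = $47,276.74; pay $188.35 → $47,088.39
Installment 3: $47,088.39 +$188.35 interest = $47,276.74; pay $9,324.61 → $37,952.13
Installment 4: $37,952.13 +$151.81 interest = $38,103.94; pay $9,324.61 → $28,779.33
Installment 5: $28,779.33 +$115.12 interest = $28,894.45; pay $9,324.61 → $19,569.84

$19,569.84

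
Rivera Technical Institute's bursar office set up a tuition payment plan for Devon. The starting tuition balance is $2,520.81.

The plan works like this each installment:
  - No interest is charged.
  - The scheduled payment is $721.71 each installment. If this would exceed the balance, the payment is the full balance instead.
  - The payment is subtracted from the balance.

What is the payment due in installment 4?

$355.68

Installment 1: opening $2,520.81; payment $721.71; balance $1,799.10
Installment 2: opening $1,799.10; payment $721.71; balance $1,077.39
Installment 3: opening $1,077.39; payment $721.71; balance $355.68
Installment 4: opening $355.68; payment $355.68; balance $0.00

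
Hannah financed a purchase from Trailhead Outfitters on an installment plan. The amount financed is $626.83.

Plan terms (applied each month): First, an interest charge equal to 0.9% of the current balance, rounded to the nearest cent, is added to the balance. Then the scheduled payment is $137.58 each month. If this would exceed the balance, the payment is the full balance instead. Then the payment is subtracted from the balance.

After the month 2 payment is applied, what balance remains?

Month 1: $626.83 +$5.64 interest = $632.47; pay $137.58 → $494.89
Month 2: $494.89 +$4.45 interest = $499.34; pay $137.58 → $361.76

$361.76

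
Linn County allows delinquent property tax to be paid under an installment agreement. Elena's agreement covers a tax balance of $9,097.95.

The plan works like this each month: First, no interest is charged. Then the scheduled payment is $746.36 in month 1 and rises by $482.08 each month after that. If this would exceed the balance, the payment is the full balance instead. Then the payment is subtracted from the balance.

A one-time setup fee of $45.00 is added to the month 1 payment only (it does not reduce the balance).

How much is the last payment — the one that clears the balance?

Month 1: opening $9,097.95; payment $746.36 (+ $45.00 fee); balance $8,351.59
Month 2: opening $8,351.59; payment $1,228.44; balance $7,123.15
Month 3: opening $7,123.15; payment $1,710.52; balance $5,412.63
Month 4: opening $5,412.63; payment $2,192.60; balance $3,220.03
Month 5: opening $3,220.03; payment $2,674.68; balance $545.35
Month 6: opening $545.35; payment $545.35; balance $0.00

$545.35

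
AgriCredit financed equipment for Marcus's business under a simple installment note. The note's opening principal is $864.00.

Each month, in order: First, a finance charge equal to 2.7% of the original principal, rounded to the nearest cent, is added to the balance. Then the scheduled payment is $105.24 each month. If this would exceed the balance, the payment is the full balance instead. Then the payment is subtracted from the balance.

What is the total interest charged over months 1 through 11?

$256.63

Month 1: opening $864.00; interest $23.33 → $887.33; payment $105.24; balance $782.09
Month 2: opening $782.09; interest $23.33 → $805.42; payment $105.24; balance $700.18
Month 3: opening $700.18; interest $23.33 → $723.51; payment $105.24; balance $618.27
Month 4: opening $618.27; interest $23.33 → $641.60; payment $105.24; balance $536.36
Month 5: opening $536.36; interest $23.33 → $559.69; payment $105.24; balance $454.45
Month 6: opening $454.45; interest $23.33 → $477.78; payment $105.24; balance $372.54
Month 7: opening $372.54; interest $23.33 → $395.87; payment $105.24; balance $290.63
Month 8: opening $290.63; interest $23.33 → $313.96; payment $105.24; balance $208.72
Month 9: opening $208.72; interest $23.33 → $232.05; payment $105.24; balance $126.81
Month 10: opening $126.81; interest $23.33 → $150.14; payment $105.24; balance $44.90
Month 11: opening $44.90; interest $23.33 → $68.23; payment $68.23; balance $0.00
Total interest: $23.33 + $23.33 + $23.33 + $23.33 + $23.33 + $23.33 + $23.33 + $23.33 + $23.33 + $23.33 + $23.33 = $256.63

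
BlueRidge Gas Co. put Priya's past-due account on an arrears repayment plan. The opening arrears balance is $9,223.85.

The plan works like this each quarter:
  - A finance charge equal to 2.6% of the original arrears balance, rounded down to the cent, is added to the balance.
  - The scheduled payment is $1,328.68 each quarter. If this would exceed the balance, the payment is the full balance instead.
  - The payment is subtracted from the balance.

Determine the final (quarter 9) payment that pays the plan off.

# | Opening | Interest | Payment | End bal
1 | $9,223.85 | $239.82 | $1,328.68 | $8,134.99
2 | $8,134.99 | $239.82 | $1,328.68 | $7,046.13
3 | $7,046.13 | $239.82 | $1,328.68 | $5,957.27
4 | $5,957.27 | $239.82 | $1,328.68 | $4,868.41
5 | $4,868.41 | $239.82 | $1,328.68 | $3,779.55
6 | $3,779.55 | $239.82 | $1,328.68 | $2,690.69
7 | $2,690.69 | $239.82 | $1,328.68 | $1,601.83
8 | $1,601.83 | $239.82 | $1,328.68 | $512.97
9 | $512.97 | $239.82 | $752.79 | $0.00

$752.79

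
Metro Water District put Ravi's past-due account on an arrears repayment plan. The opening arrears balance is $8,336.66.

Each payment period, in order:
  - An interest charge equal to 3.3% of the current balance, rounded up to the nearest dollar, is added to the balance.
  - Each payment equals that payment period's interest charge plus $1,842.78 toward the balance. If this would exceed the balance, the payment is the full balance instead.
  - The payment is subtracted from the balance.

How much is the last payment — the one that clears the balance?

$997.54

# | Opening | Interest | Payment | End bal
1 | $8,336.66 | $276.00 | $2,118.78 | $6,493.88
2 | $6,493.88 | $215.00 | $2,057.78 | $4,651.10
3 | $4,651.10 | $154.00 | $1,996.78 | $2,808.32
4 | $2,808.32 | $93.00 | $1,935.78 | $965.54
5 | $965.54 | $32.00 | $997.54 | $0.00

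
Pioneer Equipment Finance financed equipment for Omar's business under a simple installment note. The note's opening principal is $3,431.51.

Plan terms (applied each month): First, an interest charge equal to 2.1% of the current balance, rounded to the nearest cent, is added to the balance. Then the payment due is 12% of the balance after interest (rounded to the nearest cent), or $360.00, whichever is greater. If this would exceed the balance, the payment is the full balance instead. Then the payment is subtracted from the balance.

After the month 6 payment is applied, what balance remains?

$1,524.26

# | Opening | Interest | Payment | End bal
1 | $3,431.51 | $72.06 | $420.43 | $3,083.14
2 | $3,083.14 | $64.75 | $377.75 | $2,770.14
3 | $2,770.14 | $58.17 | $360.00 | $2,468.31
4 | $2,468.31 | $51.83 | $360.00 | $2,160.14
5 | $2,160.14 | $45.36 | $360.00 | $1,845.50
6 | $1,845.50 | $38.76 | $360.00 | $1,524.26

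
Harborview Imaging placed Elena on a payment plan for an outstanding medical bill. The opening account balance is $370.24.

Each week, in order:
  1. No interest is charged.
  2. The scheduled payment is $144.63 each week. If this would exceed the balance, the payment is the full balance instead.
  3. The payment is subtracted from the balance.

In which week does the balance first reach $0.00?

3

Week 1: opening $370.24; payment $144.63; balance $225.61
Week 2: opening $225.61; payment $144.63; balance $80.98
Week 3: opening $80.98; payment $80.98; balance $0.00
Balance reaches $0.00 in week 3.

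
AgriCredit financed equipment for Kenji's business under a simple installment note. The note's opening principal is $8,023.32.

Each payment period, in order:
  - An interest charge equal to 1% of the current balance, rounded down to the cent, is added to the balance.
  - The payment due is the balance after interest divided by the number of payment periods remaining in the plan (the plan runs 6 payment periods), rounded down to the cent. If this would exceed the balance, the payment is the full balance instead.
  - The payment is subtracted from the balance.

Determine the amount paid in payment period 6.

Payment period 1: $8,023.32 +$80.23 interest = $8,103.55; pay $1,350.59 → $6,752.96
Payment period 2: $6,752.96 +$67.52 interest = $6,820.48; pay $1,364.09 → $5,456.39
Payment period 3: $5,456.39 +$54.56 interest = $5,510.95; pay $1,377.73 → $4,133.22
Payment period 4: $4,133.22 +$41.33 interest = $4,174.55; pay $1,391.51 → $2,783.04
Payment period 5: $2,783.04 +$27.83 interest = $2,810.87; pay $1,405.43 → $1,405.44
Payment period 6: $1,405.44 +$14.05 interest = $1,419.49; pay $1,419.49 → $0.00

$1,419.49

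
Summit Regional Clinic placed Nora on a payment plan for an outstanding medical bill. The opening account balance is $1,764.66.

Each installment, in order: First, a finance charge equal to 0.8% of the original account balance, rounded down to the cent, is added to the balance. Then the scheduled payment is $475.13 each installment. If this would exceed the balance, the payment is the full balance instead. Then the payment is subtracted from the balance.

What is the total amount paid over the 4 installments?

Installment 1: $1,764.66 +$14.11 interest = $1,778.77; pay $475.13 → $1,303.64
Installment 2: $1,303.64 +$14.11 interest = $1,317.75; pay $475.13 → $842.62
Installment 3: $842.62 +$14.11 interest = $856.73; pay $475.13 → $381.60
Installment 4: $381.60 +$14.11 interest = $395.71; pay $395.71 → $0.00
Total paid: $1,821.10

$1,821.10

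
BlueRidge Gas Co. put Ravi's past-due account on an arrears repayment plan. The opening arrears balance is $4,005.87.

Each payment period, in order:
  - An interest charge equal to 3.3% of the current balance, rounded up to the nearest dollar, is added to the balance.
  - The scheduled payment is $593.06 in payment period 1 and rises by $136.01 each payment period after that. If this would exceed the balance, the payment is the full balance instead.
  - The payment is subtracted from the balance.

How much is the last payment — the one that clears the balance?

$146.47

Payment period 1: opening $4,005.87; interest $133.00 → $4,138.87; payment $593.06; balance $3,545.81
Payment period 2: opening $3,545.81; interest $118.00 → $3,663.81; payment $729.07; balance $2,934.74
Payment period 3: opening $2,934.74; interest $97.00 → $3,031.74; payment $865.08; balance $2,166.66
Payment period 4: opening $2,166.66; interest $72.00 → $2,238.66; payment $1,001.09; balance $1,237.57
Payment period 5: opening $1,237.57; interest $41.00 → $1,278.57; payment $1,137.10; balance $141.47
Payment period 6: opening $141.47; interest $5.00 → $146.47; payment $146.47; balance $0.00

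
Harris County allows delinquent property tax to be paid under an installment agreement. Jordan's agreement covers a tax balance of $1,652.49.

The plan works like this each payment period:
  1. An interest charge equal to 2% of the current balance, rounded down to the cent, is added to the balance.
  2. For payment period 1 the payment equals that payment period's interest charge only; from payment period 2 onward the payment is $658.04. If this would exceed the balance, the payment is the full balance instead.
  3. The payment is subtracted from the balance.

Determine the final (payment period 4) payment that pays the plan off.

Payment period 1: opening $1,652.49; interest $33.04 → $1,685.53; payment $33.04; balance $1,652.49
Payment period 2: opening $1,652.49; interest $33.04 → $1,685.53; payment $658.04; balance $1,027.49
Payment period 3: opening $1,027.49; interest $20.54 → $1,048.03; payment $658.04; balance $389.99
Payment period 4: opening $389.99; interest $7.79 → $397.78; payment $397.78; balance $0.00

$397.78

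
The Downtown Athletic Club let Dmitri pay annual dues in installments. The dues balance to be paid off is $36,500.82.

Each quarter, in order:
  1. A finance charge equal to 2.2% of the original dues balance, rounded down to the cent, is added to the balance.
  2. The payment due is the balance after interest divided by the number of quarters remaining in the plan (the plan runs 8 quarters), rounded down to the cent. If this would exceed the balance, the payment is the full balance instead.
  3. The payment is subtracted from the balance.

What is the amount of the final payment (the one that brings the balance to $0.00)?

$6,745.08

# | Opening | Interest | Payment | End bal
1 | $36,500.82 | $803.01 | $4,662.97 | $32,640.86
2 | $32,640.86 | $803.01 | $4,777.69 | $28,666.18
3 | $28,666.18 | $803.01 | $4,911.53 | $24,557.66
4 | $24,557.66 | $803.01 | $5,072.13 | $20,288.54
5 | $20,288.54 | $803.01 | $5,272.88 | $15,818.67
6 | $15,818.67 | $803.01 | $5,540.56 | $11,081.12
7 | $11,081.12 | $803.01 | $5,942.06 | $5,942.07
8 | $5,942.07 | $803.01 | $6,745.08 | $0.00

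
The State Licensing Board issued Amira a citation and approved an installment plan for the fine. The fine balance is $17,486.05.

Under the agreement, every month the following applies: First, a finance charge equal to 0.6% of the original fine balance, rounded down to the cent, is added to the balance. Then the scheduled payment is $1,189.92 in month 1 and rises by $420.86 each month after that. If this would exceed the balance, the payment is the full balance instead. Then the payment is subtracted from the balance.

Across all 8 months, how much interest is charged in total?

$839.28

# | Opening | Interest | Payment | End bal
1 | $17,486.05 | $104.91 | $1,189.92 | $16,401.04
2 | $16,401.04 | $104.91 | $1,610.78 | $14,895.17
3 | $14,895.17 | $104.91 | $2,031.64 | $12,968.44
4 | $12,968.44 | $104.91 | $2,452.50 | $10,620.85
5 | $10,620.85 | $104.91 | $2,873.36 | $7,852.40
6 | $7,852.40 | $104.91 | $3,294.22 | $4,663.09
7 | $4,663.09 | $104.91 | $3,715.08 | $1,052.92
8 | $1,052.92 | $104.91 | $1,157.83 | $0.00
Total interest: $104.91 + $104.91 + $104.91 + $104.91 + $104.91 + $104.91 + $104.91 + $104.91 = $839.28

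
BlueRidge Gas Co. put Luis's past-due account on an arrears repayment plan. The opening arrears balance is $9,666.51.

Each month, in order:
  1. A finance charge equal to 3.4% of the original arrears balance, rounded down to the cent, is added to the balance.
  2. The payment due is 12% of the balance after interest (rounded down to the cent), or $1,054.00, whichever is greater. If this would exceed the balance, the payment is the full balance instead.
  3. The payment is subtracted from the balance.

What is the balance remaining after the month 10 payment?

Month 1: $9,666.51 +$328.66 interest = $9,995.17; pay $1,199.42 → $8,795.75
Month 2: $8,795.75 +$328.66 interest = $9,124.41; pay $1,094.92 → $8,029.49
Month 3: $8,029.49 +$328.66 interest = $8,358.15; pay $1,054.00 → $7,304.15
Month 4: $7,304.15 +$328.66 interest = $7,632.81; pay $1,054.00 → $6,578.81
Month 5: $6,578.81 +$328.66 interest = $6,907.47; pay $1,054.00 → $5,853.47
Month 6: $5,853.47 +$328.66 interest = $6,182.13; pay $1,054.00 → $5,128.13
Month 7: $5,128.13 +$328.66 interest = $5,456.79; pay $1,054.00 → $4,402.79
Month 8: $4,402.79 +$328.66 interest = $4,731.45; pay $1,054.00 → $3,677.45
Month 9: $3,677.45 +$328.66 interest = $4,006.11; pay $1,054.00 → $2,952.11
Month 10: $2,952.11 +$328.66 interest = $3,280.77; pay $1,054.00 → $2,226.77

$2,226.77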